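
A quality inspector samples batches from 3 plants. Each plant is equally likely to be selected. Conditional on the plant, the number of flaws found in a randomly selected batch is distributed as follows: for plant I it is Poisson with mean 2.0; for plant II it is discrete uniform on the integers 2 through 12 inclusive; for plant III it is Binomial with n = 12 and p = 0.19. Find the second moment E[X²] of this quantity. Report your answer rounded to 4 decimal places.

For each component E[X²] = Var + (mean)², giving I: 6; II: 59; III: 7.0452.
Overall E[X²] = 0.333333·6 + 0.333333·59 + 0.333333·7.0452 = 24.0151.

24.0151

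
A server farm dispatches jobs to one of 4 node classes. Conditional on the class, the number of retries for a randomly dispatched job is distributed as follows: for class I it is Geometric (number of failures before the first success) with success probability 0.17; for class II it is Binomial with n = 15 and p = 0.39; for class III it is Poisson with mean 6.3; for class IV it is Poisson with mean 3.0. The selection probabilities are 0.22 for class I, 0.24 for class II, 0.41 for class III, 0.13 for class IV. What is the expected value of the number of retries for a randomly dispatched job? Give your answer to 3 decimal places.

Component means — I: 4.88235; II: 5.85; III: 6.3; IV: 3.
E[X] = 0.22·4.88235 + 0.24·5.85 + 0.41·6.3 + 0.13·3 = 5.45112.

5.451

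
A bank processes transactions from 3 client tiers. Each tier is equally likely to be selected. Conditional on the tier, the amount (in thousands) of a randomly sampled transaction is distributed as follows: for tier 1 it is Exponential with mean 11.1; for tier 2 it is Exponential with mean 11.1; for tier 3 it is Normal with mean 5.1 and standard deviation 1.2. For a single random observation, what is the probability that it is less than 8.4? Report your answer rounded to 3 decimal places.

Conditional on each tier, P(X < 8.4): 1: 0.530814; 2: 0.530814; 3: 0.99702.
By total probability, P(X < 8.4) = 0.333333·0.530814 + 0.333333·0.530814 + 0.333333·0.99702 = 0.686216.

0.686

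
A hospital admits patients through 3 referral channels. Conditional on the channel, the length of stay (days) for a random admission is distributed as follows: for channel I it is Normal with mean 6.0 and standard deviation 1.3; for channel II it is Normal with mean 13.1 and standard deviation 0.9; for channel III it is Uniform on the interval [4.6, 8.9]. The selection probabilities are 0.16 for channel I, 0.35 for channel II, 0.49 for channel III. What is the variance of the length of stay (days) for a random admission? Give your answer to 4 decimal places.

Per component, I: μ=6, E[X²]=37.69; II: μ=13.1, E[X²]=172.42; III: μ=6.75, E[X²]=47.1033.
E[X] = 0.16·6 + 0.35·13.1 + 0.49·6.75 = 8.8525.
E[X²] = 0.16·37.69 + 0.35·172.42 + 0.49·47.1033 = 89.458.
Var(X) = E[X²] − (E[X])² = 89.458 − 78.3668 = 11.0913.

11.0913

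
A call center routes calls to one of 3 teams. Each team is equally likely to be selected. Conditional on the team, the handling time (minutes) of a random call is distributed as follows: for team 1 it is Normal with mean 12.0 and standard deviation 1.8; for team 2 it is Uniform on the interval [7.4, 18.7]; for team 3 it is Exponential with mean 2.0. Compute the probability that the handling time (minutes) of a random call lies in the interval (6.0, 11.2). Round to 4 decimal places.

Conditional on each team, P(6.0 < X < 11.2): 1: 0.327932; 2: 0.336283; 3: 0.0460892.
By total probability, P(6.0 < X < 11.2) = 0.333333·0.327932 + 0.333333·0.336283 + 0.333333·0.0460892 = 0.236768.

0.2368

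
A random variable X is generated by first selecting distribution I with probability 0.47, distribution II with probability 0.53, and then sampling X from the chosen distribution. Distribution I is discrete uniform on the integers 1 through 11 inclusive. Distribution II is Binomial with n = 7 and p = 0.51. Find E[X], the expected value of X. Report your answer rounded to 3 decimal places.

4.712

Component means — I: 6; II: 3.57.
E[X] = 0.47·6 + 0.53·3.57 = 4.7121.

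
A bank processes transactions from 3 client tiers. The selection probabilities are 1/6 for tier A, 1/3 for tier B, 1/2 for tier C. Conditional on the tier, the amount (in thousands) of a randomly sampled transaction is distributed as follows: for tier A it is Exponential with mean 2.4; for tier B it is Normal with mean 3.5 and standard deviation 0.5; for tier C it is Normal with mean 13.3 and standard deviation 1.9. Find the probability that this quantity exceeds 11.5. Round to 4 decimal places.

0.4155

Conditional on each tier, P(X > 11.5): A: 0.00829861; B: 0; C: 0.828274.
By total probability, P(X > 11.5) = 0.166667·0.00829861 + 0.333333·0 + 0.5·0.828274 = 0.41552.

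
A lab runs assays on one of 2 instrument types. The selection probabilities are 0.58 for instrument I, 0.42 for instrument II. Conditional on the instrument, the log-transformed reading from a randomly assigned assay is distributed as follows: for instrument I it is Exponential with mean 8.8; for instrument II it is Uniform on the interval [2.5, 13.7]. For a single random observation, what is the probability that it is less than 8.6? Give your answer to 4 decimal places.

0.5905

Conditional on each instrument, P(X < 8.6): I: 0.623664; II: 0.544643.
By total probability, P(X < 8.6) = 0.58·0.623664 + 0.42·0.544643 = 0.590475.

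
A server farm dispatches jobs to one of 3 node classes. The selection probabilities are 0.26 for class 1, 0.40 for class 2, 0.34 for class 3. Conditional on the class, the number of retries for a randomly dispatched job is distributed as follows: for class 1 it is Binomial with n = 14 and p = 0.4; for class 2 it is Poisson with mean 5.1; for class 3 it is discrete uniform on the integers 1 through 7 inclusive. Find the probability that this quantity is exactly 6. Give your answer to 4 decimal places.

Conditional on each class, P(X = 6): 1: 0.206598; 2: 0.149; 3: 0.142857.
By total probability, P(X = 6) = 0.26·0.206598 + 0.4·0.149 + 0.34·0.142857 = 0.161887.

0.1619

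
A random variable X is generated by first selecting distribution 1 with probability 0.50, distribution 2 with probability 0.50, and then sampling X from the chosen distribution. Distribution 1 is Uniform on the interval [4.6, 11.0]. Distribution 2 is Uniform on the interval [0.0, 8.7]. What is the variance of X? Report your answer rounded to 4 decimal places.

Per component, 1: μ=7.8, E[X²]=64.2533; 2: μ=4.35, E[X²]=25.23.
E[X] = 0.5·7.8 + 0.5·4.35 = 6.075.
E[X²] = 0.5·64.2533 + 0.5·25.23 = 44.7417.
Var(X) = E[X²] − (E[X])² = 44.7417 − 36.9056 = 7.83604.

7.8360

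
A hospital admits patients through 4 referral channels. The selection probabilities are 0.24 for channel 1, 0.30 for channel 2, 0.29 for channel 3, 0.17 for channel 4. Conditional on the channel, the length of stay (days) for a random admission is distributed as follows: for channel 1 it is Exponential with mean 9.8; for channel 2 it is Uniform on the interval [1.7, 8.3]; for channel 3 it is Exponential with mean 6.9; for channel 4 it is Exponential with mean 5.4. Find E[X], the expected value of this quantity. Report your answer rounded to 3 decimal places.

Component means — 1: 9.8; 2: 5; 3: 6.9; 4: 5.4.
E[X] = 0.24·9.8 + 0.3·5 + 0.29·6.9 + 0.17·5.4 = 6.771.

6.771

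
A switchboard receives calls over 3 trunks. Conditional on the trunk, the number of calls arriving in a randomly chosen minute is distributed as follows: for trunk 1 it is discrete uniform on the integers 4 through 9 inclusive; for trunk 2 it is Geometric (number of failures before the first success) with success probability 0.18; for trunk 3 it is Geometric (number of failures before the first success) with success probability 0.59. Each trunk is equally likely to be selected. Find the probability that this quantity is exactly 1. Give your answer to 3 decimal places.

Conditional on each trunk, P(X = 1): 1: 0; 2: 0.1476; 3: 0.2419.
By total probability, P(X = 1) = 0.333333·0 + 0.333333·0.1476 + 0.333333·0.2419 = 0.129833.

0.130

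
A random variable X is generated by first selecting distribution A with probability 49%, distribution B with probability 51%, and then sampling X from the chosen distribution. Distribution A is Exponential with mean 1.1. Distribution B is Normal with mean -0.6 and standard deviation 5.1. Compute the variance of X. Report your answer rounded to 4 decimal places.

Per component, A: μ=1.1, E[X²]=2.42; B: μ=-0.6, E[X²]=26.37.
E[X] = 0.49·1.1 + 0.51·-0.6 = 0.233.
E[X²] = 0.49·2.42 + 0.51·26.37 = 14.6345.
Var(X) = E[X²] − (E[X])² = 14.6345 − 0.054289 = 14.5802.

14.5802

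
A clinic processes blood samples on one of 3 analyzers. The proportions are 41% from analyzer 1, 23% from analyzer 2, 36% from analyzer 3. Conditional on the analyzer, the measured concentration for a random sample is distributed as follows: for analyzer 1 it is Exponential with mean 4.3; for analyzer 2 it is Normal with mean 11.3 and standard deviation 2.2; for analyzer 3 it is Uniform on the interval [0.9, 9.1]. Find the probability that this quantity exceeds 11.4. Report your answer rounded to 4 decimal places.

0.1398

Conditional on each analyzer, P(X > 11.4): 1: 0.0705691; 2: 0.481873; 3: 0.
By total probability, P(X > 11.4) = 0.41·0.0705691 + 0.23·0.481873 + 0.36·0 = 0.139764.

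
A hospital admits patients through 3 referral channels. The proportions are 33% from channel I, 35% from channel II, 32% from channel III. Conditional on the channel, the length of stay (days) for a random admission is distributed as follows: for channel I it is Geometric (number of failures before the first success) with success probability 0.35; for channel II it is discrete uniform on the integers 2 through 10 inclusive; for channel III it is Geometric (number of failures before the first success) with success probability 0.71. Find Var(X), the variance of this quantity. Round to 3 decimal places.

Per component, I: μ=1.85714, E[X²]=8.7551; II: μ=6, E[X²]=42.6667; III: μ=0.408451, E[X²]=0.742115.
E[X] = 0.33·1.85714 + 0.35·6 + 0.32·0.408451 = 2.84356.
E[X²] = 0.33·8.7551 + 0.35·42.6667 + 0.32·0.742115 = 18.06.
Var(X) = E[X²] − (E[X])² = 18.06 − 8.08584 = 9.97415.

9.974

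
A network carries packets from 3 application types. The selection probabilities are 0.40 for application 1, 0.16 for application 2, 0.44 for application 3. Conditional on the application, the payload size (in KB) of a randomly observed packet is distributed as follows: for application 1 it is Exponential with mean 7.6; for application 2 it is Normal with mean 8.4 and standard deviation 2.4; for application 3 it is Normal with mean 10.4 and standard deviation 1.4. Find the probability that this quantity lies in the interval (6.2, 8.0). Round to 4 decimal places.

0.0964

Conditional on each application, P(6.2 < X < 8.0): 1: 0.0932719; 2: 0.254157; 3: 0.0418882.
By total probability, P(6.2 < X < 8.0) = 0.4·0.0932719 + 0.16·0.254157 + 0.44·0.0418882 = 0.0964048.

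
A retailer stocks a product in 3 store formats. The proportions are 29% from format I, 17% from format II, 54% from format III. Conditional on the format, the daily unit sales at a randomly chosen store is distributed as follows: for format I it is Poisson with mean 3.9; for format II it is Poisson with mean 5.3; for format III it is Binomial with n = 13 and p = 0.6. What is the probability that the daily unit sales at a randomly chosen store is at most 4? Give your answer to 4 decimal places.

Conditional on each format, P(X ≤ 4): I: 0.648365; II: 0.389518; III: 0.0320843.
By total probability, P(X ≤ 4) = 0.29·0.648365 + 0.17·0.389518 + 0.54·0.0320843 = 0.27157.

0.2716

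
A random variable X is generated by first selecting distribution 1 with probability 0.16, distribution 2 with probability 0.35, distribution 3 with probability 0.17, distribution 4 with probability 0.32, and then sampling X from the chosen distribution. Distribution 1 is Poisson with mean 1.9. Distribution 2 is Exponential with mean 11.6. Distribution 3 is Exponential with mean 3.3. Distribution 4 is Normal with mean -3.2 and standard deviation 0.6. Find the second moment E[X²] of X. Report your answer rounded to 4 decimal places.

102.1682

For each component E[X²] = Var + (mean)², giving 1: 5.51; 2: 269.12; 3: 21.78; 4: 10.6.
Overall E[X²] = 0.16·5.51 + 0.35·269.12 + 0.17·21.78 + 0.32·10.6 = 102.168.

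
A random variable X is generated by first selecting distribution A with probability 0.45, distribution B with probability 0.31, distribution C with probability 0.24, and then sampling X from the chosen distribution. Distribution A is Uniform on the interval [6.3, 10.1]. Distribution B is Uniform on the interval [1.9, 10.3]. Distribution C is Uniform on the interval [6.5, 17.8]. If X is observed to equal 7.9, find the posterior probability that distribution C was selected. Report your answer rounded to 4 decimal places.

Likelihoods f(7.9 | ·): A: 0.263158; B: 0.119048; C: 0.0884956.
Posterior ∝ prior × likelihood. Numerator for C: 0.24·0.0884956 = 0.0212389.
Normalizing constant: 0.45·0.263158 + 0.31·0.119048 + 0.24·0.0884956 = 0.176565.
P(C | observation) = 0.0212389 / 0.176565 = 0.12029.

0.1203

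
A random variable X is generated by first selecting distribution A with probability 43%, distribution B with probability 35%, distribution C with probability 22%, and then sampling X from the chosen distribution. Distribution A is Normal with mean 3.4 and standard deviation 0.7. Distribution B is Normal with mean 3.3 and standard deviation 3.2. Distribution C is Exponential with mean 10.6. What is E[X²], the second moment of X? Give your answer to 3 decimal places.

For each component E[X²] = Var + (mean)², giving A: 12.05; B: 21.13; C: 224.72.
Overall E[X²] = 0.43·12.05 + 0.35·21.13 + 0.22·224.72 = 62.0154.

62.015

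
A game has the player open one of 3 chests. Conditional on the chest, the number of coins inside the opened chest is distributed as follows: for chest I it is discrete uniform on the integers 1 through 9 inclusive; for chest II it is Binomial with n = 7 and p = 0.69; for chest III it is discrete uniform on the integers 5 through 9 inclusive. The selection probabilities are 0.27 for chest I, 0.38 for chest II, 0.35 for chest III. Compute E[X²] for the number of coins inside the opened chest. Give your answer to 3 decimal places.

For each component E[X²] = Var + (mean)², giving I: 31.6667; II: 24.8262; III: 51.
Overall E[X²] = 0.27·31.6667 + 0.38·24.8262 + 0.35·51 = 35.834.

35.834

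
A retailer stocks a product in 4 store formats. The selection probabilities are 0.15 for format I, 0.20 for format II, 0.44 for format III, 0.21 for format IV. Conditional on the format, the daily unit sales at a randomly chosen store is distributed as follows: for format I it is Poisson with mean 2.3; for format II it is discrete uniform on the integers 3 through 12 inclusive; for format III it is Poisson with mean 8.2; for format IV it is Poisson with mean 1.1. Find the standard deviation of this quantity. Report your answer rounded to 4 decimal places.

Per component, I: μ=2.3, E[X²]=7.59; II: μ=7.5, E[X²]=64.5; III: μ=8.2, E[X²]=75.44; IV: μ=1.1, E[X²]=2.31.
E[X] = 0.15·2.3 + 0.2·7.5 + 0.44·8.2 + 0.21·1.1 = 5.684.
E[X²] = 0.15·7.59 + 0.2·64.5 + 0.44·75.44 + 0.21·2.31 = 47.7172.
Var(X) = E[X²] − (E[X])² = 47.7172 − 32.3079 = 15.4093.
SD(X) = √15.4093 = 3.92547.

3.9255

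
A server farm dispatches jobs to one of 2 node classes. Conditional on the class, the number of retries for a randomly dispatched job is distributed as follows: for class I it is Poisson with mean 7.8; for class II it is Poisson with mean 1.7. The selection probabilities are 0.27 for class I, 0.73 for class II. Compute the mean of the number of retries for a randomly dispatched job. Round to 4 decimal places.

Component means — I: 7.8; II: 1.7.
E[X] = 0.27·7.8 + 0.73·1.7 = 3.347.

3.3470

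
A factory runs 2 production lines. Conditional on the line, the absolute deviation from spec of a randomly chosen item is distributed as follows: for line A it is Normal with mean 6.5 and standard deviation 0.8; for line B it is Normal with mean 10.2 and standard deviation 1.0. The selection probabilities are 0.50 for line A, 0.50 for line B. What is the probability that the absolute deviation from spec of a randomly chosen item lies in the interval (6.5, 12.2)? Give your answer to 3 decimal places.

0.739

Conditional on each line, P(6.5 < X < 12.2): A: 0.5; B: 0.977142.
By total probability, P(6.5 < X < 12.2) = 0.5·0.5 + 0.5·0.977142 = 0.738571.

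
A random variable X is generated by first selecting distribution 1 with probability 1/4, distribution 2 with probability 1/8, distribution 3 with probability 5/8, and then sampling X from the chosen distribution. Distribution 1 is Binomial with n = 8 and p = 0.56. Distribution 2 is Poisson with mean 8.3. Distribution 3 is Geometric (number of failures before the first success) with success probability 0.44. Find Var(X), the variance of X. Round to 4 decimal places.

9.2595

Per component, 1: μ=4.48, E[X²]=22.0416; 2: μ=8.3, E[X²]=77.19; 3: μ=1.27273, E[X²]=4.5124.
E[X] = 0.25·4.48 + 0.125·8.3 + 0.625·1.27273 = 2.95295.
E[X²] = 0.25·22.0416 + 0.125·77.19 + 0.625·4.5124 = 17.9794.
Var(X) = E[X²] − (E[X])² = 17.9794 − 8.71994 = 9.25946.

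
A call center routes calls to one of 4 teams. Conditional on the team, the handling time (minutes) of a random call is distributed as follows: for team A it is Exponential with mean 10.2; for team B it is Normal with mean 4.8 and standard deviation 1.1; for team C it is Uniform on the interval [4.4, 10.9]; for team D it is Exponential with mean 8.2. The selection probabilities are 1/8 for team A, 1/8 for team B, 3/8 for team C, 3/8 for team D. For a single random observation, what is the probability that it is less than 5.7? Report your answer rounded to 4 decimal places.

0.4156

Conditional on each team, P(X < 5.7): A: 0.428119; B: 0.793373; C: 0.2; D: 0.500986.
By total probability, P(X < 5.7) = 0.125·0.428119 + 0.125·0.793373 + 0.375·0.2 + 0.375·0.500986 = 0.415556.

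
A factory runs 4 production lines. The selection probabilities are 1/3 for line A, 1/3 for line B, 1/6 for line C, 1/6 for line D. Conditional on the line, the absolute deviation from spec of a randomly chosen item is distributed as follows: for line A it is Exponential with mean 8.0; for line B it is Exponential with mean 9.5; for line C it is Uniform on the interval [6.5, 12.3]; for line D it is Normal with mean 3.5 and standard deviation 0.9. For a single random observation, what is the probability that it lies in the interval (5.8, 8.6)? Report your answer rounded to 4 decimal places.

Conditional on each line, P(5.8 < X < 8.6): A: 0.143027; B: 0.13863; C: 0.362069; D: 0.00530091.
By total probability, P(5.8 < X < 8.6) = 0.333333·0.143027 + 0.333333·0.13863 + 0.166667·0.362069 + 0.166667·0.00530091 = 0.155114.

0.1551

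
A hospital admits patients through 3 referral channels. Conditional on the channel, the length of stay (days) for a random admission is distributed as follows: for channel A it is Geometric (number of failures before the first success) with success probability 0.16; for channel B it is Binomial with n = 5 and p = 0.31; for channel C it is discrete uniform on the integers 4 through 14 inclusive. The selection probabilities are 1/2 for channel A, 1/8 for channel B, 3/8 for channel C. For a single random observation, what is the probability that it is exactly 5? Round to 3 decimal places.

0.068

Conditional on each channel, P(X = 5): A: 0.0669139; B: 0.00286292; C: 0.0909091.
By total probability, P(X = 5) = 0.5·0.0669139 + 0.125·0.00286292 + 0.375·0.0909091 = 0.0679057.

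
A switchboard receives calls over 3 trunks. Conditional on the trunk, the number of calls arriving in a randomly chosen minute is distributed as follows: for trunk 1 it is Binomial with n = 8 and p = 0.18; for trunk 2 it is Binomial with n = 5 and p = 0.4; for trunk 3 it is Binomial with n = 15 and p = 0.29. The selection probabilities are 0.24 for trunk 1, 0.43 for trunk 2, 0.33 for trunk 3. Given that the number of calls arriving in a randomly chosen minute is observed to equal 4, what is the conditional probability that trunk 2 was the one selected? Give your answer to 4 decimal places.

0.2881

Likelihoods P(X=4 | ·): 1: 0.0332234; 2: 0.0768; 3: 0.223134.
Posterior ∝ prior × likelihood. Numerator for 2: 0.43·0.0768 = 0.033024.
Normalizing constant: 0.24·0.0332234 + 0.43·0.0768 + 0.33·0.223134 = 0.114632.
P(2 | observation) = 0.033024 / 0.114632 = 0.288087.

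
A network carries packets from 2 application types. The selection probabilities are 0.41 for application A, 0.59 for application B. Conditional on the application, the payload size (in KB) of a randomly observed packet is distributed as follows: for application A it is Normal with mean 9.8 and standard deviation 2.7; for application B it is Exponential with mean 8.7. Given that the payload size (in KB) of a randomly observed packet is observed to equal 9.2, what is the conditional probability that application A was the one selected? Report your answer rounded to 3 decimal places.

Likelihoods f(9.2 | ·): A: 0.144153; B: 0.0399233.
Posterior ∝ prior × likelihood. Numerator for A: 0.41·0.144153 = 0.0591026.
Normalizing constant: 0.41·0.144153 + 0.59·0.0399233 = 0.0826574.
P(A | observation) = 0.0591026 / 0.0826574 = 0.715031.

0.715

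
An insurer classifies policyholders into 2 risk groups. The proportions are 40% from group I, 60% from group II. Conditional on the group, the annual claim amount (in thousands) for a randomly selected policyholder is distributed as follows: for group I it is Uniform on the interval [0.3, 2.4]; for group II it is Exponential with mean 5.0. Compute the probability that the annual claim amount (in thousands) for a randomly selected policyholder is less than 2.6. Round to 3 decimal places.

Conditional on each group, P(X < 2.6): I: 1; II: 0.405479.
By total probability, P(X < 2.6) = 0.4·1 + 0.6·0.405479 = 0.643288.

0.643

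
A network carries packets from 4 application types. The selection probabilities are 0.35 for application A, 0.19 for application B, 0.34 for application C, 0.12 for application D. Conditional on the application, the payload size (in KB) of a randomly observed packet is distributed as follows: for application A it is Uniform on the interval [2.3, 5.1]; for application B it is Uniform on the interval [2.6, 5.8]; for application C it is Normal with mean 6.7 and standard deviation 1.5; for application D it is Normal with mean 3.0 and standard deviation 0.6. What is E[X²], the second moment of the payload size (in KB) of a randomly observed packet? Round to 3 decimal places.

25.685

For each component E[X²] = Var + (mean)², giving A: 14.3433; B: 18.4933; C: 47.14; D: 9.36.
Overall E[X²] = 0.35·14.3433 + 0.19·18.4933 + 0.34·47.14 + 0.12·9.36 = 25.6847.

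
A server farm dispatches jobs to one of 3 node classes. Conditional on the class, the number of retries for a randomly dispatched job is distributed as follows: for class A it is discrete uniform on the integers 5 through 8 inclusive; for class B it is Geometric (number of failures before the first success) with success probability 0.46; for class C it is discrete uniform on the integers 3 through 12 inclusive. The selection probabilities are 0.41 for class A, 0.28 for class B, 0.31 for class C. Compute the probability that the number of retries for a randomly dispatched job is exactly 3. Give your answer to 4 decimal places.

Conditional on each class, P(X = 3): A: 0; B: 0.0724334; C: 0.1.
By total probability, P(X = 3) = 0.41·0 + 0.28·0.0724334 + 0.31·0.1 = 0.0512814.

0.0513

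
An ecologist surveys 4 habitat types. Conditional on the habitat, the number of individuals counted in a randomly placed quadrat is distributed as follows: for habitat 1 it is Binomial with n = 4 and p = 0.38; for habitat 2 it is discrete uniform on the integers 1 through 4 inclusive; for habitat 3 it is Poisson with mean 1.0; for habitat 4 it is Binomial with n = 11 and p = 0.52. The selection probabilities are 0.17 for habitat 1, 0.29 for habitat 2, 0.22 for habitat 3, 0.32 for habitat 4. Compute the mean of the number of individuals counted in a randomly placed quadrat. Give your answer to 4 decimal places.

3.0338

Component means — 1: 1.52; 2: 2.5; 3: 1; 4: 5.72.
E[X] = 0.17·1.52 + 0.29·2.5 + 0.22·1 + 0.32·5.72 = 3.0338.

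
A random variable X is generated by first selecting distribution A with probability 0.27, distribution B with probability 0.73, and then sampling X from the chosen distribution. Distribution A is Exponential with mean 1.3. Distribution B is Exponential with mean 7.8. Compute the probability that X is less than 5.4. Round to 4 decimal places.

0.6305

Conditional on each component, P(X < 5.4): A: 0.984296; B: 0.49958.
By total probability, P(X < 5.4) = 0.27·0.984296 + 0.73·0.49958 = 0.630453.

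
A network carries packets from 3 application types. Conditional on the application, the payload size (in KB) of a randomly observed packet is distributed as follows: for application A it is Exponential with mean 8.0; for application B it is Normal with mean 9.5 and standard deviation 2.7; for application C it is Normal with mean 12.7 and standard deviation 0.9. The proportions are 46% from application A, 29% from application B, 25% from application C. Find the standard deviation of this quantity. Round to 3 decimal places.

5.945

Per component, A: μ=8, E[X²]=128; B: μ=9.5, E[X²]=97.54; C: μ=12.7, E[X²]=162.1.
E[X] = 0.46·8 + 0.29·9.5 + 0.25·12.7 = 9.61.
E[X²] = 0.46·128 + 0.29·97.54 + 0.25·162.1 = 127.692.
Var(X) = E[X²] − (E[X])² = 127.692 − 92.3521 = 35.3395.
SD(X) = √35.3395 = 5.9447.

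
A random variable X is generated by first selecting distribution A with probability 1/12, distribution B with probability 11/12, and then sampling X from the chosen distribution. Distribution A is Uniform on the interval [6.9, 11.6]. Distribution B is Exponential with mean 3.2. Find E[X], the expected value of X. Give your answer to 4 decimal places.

Component means — A: 9.25; B: 3.2.
E[X] = 0.0833333·9.25 + 0.916667·3.2 = 3.70417.

3.7042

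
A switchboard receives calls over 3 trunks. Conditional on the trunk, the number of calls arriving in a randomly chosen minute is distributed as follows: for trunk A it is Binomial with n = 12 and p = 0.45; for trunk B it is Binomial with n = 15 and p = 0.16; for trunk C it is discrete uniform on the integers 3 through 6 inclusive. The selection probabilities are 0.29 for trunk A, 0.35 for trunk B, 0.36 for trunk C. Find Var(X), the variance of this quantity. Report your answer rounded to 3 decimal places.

Per component, A: μ=5.4, E[X²]=32.13; B: μ=2.4, E[X²]=7.776; C: μ=4.5, E[X²]=21.5.
E[X] = 0.29·5.4 + 0.35·2.4 + 0.36·4.5 = 4.026.
E[X²] = 0.29·32.13 + 0.35·7.776 + 0.36·21.5 = 19.7793.
Var(X) = E[X²] − (E[X])² = 19.7793 − 16.2087 = 3.57062.

3.571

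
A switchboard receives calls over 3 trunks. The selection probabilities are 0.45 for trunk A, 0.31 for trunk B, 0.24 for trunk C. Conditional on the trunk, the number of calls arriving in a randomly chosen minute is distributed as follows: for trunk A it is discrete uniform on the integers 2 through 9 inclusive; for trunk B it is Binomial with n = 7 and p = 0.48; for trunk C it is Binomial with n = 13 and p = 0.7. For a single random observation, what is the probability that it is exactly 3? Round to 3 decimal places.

0.144

Conditional on each trunk, P(X = 3): A: 0.125; B: 0.283012; C: 0.000579259.
By total probability, P(X = 3) = 0.45·0.125 + 0.31·0.283012 + 0.24·0.000579259 = 0.144123.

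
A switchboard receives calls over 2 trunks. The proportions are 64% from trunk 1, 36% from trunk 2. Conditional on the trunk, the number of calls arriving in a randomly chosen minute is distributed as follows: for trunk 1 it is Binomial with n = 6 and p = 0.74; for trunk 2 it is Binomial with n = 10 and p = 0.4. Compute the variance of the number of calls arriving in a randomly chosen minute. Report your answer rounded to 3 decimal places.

1.647

Per component, 1: μ=4.44, E[X²]=20.868; 2: μ=4, E[X²]=18.4.
E[X] = 0.64·4.44 + 0.36·4 = 4.2816.
E[X²] = 0.64·20.868 + 0.36·18.4 = 19.9795.
Var(X) = E[X²] − (E[X])² = 19.9795 − 18.3321 = 1.64742.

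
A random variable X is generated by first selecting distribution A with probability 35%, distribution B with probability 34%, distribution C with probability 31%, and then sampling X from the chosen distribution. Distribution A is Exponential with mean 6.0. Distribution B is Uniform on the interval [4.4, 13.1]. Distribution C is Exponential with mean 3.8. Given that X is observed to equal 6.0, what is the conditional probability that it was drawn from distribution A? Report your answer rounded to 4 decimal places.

Likelihoods f(6.0 | ·): A: 0.0613132; B: 0.114943; C: 0.0542611.
Posterior ∝ prior × likelihood. Numerator for A: 0.35·0.0613132 = 0.0214596.
Normalizing constant: 0.35·0.0613132 + 0.34·0.114943 + 0.31·0.0542611 = 0.077361.
P(A | observation) = 0.0214596 / 0.077361 = 0.277396.

0.2774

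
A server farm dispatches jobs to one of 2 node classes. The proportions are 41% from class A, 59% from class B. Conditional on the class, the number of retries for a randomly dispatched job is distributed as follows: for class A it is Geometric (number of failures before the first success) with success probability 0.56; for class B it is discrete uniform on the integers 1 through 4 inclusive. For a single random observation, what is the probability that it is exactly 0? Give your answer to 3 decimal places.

Conditional on each class, P(X = 0): A: 0.56; B: 0.
By total probability, P(X = 0) = 0.41·0.56 + 0.59·0 = 0.2296.

0.230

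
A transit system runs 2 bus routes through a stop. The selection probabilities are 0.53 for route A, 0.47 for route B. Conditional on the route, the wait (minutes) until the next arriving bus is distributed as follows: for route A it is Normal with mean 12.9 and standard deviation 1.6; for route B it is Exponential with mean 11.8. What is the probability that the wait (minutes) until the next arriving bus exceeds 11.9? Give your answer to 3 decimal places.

Conditional on each route, P(X > 11.9): A: 0.734014; B: 0.364775.
By total probability, P(X > 11.9) = 0.53·0.734014 + 0.47·0.364775 = 0.560472.

0.560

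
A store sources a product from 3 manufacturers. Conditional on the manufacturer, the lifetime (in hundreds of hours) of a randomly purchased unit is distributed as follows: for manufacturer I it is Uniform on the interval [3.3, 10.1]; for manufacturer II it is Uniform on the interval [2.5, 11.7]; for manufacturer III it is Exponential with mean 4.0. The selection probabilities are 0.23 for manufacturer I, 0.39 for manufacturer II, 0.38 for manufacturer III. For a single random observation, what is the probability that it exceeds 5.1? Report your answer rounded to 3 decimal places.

0.555

Conditional on each manufacturer, P(X > 5.1): I: 0.735294; II: 0.717391; III: 0.279431.
By total probability, P(X > 5.1) = 0.23·0.735294 + 0.39·0.717391 + 0.38·0.279431 = 0.555084.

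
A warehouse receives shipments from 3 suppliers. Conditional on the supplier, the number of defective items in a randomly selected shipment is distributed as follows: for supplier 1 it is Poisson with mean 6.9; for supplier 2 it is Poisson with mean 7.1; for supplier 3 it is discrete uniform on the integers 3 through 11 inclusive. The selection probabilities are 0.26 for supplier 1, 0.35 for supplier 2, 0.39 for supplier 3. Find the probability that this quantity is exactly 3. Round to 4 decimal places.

0.0749

Conditional on each supplier, P(X = 3): 1: 0.0551778; 2: 0.049219; 3: 0.111111.
By total probability, P(X = 3) = 0.26·0.0551778 + 0.35·0.049219 + 0.39·0.111111 = 0.0749062.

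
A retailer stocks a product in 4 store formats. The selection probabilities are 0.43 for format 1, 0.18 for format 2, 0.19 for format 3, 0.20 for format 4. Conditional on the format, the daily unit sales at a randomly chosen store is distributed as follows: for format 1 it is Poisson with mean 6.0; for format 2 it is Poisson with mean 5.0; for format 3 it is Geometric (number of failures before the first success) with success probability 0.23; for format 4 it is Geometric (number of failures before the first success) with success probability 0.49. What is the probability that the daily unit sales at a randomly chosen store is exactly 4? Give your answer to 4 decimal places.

Conditional on each format, P(X = 4): 1: 0.133853; 2: 0.175467; 3: 0.080852; 4: 0.0331495.
By total probability, P(X = 4) = 0.43·0.133853 + 0.18·0.175467 + 0.19·0.080852 + 0.2·0.0331495 = 0.111133.

0.1111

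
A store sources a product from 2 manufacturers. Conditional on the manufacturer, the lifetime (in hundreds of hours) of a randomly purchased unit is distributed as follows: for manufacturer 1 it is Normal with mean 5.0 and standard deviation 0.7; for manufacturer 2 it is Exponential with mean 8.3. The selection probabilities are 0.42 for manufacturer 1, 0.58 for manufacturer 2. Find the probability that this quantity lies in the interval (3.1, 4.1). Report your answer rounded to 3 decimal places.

Conditional on each manufacturer, P(3.1 < X < 4.1): 1: 0.0959505; 2: 0.0781296.
By total probability, P(3.1 < X < 4.1) = 0.42·0.0959505 + 0.58·0.0781296 = 0.0856144.

0.086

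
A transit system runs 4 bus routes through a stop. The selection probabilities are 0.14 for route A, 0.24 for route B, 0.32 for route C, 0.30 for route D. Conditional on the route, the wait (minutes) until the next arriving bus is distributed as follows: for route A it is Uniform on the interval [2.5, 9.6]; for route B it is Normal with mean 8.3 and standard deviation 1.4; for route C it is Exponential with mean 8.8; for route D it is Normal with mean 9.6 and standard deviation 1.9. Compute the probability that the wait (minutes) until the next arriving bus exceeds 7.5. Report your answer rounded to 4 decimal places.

0.6094

Conditional on each route, P(X > 7.5): A: 0.295775; B: 0.716145; C: 0.426445; D: 0.865477.
By total probability, P(X > 7.5) = 0.14·0.295775 + 0.24·0.716145 + 0.32·0.426445 + 0.3·0.865477 = 0.609389.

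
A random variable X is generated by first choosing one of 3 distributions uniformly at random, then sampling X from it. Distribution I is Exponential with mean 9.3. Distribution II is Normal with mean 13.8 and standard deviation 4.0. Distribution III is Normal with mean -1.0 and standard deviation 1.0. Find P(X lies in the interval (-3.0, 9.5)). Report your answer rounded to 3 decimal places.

Conditional on each component, P(-3.0 < X < 9.5): I: 0.639947; II: 0.141174; III: 0.97725.
By total probability, P(-3.0 < X < 9.5) = 0.333333·0.639947 + 0.333333·0.141174 + 0.333333·0.97725 = 0.586124.

0.586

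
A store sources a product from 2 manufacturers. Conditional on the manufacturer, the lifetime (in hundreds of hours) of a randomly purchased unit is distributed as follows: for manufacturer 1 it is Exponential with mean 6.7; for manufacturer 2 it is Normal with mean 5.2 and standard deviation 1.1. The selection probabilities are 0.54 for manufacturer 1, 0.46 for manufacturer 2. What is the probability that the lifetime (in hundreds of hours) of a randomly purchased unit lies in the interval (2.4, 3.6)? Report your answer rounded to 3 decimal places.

0.093

Conditional on each manufacturer, P(2.4 < X < 3.6): 1: 0.114611; 2: 0.0674408.
By total probability, P(2.4 < X < 3.6) = 0.54·0.114611 + 0.46·0.0674408 = 0.0929127.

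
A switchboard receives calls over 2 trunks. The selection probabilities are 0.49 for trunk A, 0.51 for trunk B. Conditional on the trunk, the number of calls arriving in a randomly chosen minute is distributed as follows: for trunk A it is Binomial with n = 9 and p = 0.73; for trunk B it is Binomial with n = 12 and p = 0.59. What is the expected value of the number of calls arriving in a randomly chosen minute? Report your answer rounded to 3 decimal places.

Component means — A: 6.57; B: 7.08.
E[X] = 0.49·6.57 + 0.51·7.08 = 6.8301.

6.830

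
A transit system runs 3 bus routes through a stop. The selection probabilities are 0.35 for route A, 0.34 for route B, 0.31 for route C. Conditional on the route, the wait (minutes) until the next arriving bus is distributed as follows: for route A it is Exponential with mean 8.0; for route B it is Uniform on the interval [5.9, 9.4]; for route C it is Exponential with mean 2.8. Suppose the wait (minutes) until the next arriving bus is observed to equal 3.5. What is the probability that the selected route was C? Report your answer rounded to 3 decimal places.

Likelihoods f(3.5 | ·): A: 0.0807061; B: 0; C: 0.102323.
Posterior ∝ prior × likelihood. Numerator for C: 0.31·0.102323 = 0.0317202.
Normalizing constant: 0.35·0.0807061 + 0.34·0 + 0.31·0.102323 = 0.0599673.
P(C | observation) = 0.0317202 / 0.0599673 = 0.528958.

0.529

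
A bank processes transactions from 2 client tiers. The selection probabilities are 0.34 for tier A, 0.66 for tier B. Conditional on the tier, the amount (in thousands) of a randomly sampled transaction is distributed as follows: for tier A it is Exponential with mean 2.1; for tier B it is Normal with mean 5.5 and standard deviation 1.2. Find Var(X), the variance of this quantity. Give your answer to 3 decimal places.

Per component, A: μ=2.1, E[X²]=8.82; B: μ=5.5, E[X²]=31.69.
E[X] = 0.34·2.1 + 0.66·5.5 = 4.344.
E[X²] = 0.34·8.82 + 0.66·31.69 = 23.9142.
Var(X) = E[X²] − (E[X])² = 23.9142 − 18.8703 = 5.04386.

5.044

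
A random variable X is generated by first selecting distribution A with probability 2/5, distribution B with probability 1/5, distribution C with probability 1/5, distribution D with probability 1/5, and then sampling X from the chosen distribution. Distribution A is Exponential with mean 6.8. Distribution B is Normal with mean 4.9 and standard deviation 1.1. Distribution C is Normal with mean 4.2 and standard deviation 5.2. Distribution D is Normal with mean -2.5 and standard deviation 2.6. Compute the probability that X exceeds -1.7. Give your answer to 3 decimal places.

0.850

Conditional on each component, P(X > -1.7): A: 1; B: 1; C: 0.871732; D: 0.379158.
By total probability, P(X > -1.7) = 0.4·1 + 0.2·1 + 0.2·0.871732 + 0.2·0.379158 = 0.850178.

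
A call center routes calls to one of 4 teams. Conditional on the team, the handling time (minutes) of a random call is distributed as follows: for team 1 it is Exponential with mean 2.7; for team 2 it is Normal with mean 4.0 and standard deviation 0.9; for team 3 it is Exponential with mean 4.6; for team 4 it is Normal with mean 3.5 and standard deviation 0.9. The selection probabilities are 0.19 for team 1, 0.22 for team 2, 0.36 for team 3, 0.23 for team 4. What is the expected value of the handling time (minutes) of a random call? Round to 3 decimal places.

3.854

Component means — 1: 2.7; 2: 4; 3: 4.6; 4: 3.5.
E[X] = 0.19·2.7 + 0.22·4 + 0.36·4.6 + 0.23·3.5 = 3.854.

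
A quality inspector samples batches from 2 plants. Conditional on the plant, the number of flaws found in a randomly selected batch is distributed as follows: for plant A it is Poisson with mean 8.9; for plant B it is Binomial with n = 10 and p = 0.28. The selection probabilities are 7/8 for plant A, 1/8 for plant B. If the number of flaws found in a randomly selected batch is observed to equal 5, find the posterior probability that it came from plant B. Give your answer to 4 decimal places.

Likelihoods P(X=5 | ·): A: 0.063467; B: 0.0839176.
Posterior ∝ prior × likelihood. Numerator for B: 0.125·0.0839176 = 0.0104897.
Normalizing constant: 0.875·0.063467 + 0.125·0.0839176 = 0.0660233.
P(B | observation) = 0.0104897 / 0.0660233 = 0.158879.

0.1589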